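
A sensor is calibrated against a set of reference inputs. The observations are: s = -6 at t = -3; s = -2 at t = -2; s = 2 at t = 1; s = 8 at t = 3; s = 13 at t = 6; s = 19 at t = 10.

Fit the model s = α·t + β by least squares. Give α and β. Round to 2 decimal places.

With design matrix X, XᵀX = [[159, 15]; [15, 6]] and Xᵀs = [316, 34]ᵀ.
Eliminating β: 6·(row 1) − 15·(row 2) gives 729·α = 6·316 − 15·34 = 1386, so α = 154/81.
Then β = (34 − 15·(154/81))/6 = 74/81.

α = 1.90, β = 0.91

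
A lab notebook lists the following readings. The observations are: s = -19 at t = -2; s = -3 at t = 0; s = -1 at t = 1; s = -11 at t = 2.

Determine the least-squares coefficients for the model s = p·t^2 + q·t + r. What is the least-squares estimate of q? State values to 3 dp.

q = 2.218

From the data, Σt^2·t^2 = 33, Σt^2·t = 1, Σt^2 = 9, Σt·t = 9, Σt = 1, Σ1 = 4.
Right-hand side: Σt^2·s = -121, Σt·s = 15, Σs = -34.
Normal equations: [[33, 1, 9]; [1, 9, 1]; [9, 1, 4]]·[p, q, r]ᵀ = [-121, 15, -34]ᵀ.
Row-reducing yields p = -36/11, q = 122/55, r = -93/55.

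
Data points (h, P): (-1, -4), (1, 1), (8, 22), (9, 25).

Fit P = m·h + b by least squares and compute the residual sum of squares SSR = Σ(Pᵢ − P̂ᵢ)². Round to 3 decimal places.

Entries of MᵀM: Σh·h = 147, Σh = 17, Σ1 = 4.
Right-hand side: Σh·P = 406, ΣP = 44.
Normal equations: [[147, 17]; [17, 4]]·[m, b]ᵀ = [406, 44]ᵀ.
Eliminating b: 4·(row 1) − 17·(row 2) gives 299·m = 4·406 − 17·44 = 876, so m = 876/299.
Then b = (44 − 17·(876/299))/4 = -434/299.
Residuals: 114/299, -11/23, 4/299, 25/299; SSR = 114/299.

SSR = 0.381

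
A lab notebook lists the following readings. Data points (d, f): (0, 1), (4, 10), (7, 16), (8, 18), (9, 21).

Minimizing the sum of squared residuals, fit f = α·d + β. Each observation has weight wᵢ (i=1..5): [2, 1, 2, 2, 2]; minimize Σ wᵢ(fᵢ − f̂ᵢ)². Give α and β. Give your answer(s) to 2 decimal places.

Normal-equation sums: Σwᵢ·d·d = 404, Σwᵢ·d = 52, Σwᵢ·1 = 9.
For MᵀWf: Σwᵢ·d·f = 930, Σwᵢ·f = 122.
det = 404·9 − 52² = 932.
α = (930·9 − 52·122)/932 = 1013/466; β = (404·122 − 52·930)/932 = 232/233.

α = 2.17, β = 1.00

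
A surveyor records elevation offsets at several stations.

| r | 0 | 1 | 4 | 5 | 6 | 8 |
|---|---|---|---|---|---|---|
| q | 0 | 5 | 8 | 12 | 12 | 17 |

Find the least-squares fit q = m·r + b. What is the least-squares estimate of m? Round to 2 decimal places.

m = 1.93

Sums needed: Σr·r = 142, Σr = 24, Σ1 = 6.
Right-hand side: Σr·q = 305, Σq = 54.
Eliminating b: 6·(row 1) − 24·(row 2) gives 276·m = 6·305 − 24·54 = 534, so m = 89/46.
Then b = (54 − 24·(89/46))/6 = 29/23.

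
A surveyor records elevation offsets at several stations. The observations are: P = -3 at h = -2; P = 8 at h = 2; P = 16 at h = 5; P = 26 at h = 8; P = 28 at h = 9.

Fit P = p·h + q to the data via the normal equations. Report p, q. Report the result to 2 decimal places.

p = 2.86, q = 2.43

The normal system AᵀA·[p, q]ᵀ = AᵀP is [[178, 22]; [22, 5]]·[p, q]ᵀ = [562, 75]ᵀ.
Eliminating q: 5·(row 1) − 22·(row 2) gives 406·p = 5·562 − 22·75 = 1160, so p = 20/7.
Then q = (75 − 22·(20/7))/5 = 17/7.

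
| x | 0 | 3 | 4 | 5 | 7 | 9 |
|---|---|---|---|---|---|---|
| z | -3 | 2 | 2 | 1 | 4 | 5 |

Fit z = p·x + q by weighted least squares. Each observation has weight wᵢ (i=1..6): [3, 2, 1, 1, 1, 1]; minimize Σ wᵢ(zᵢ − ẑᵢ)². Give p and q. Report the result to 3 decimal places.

p = 0.899, q = -2.318

Compute the Gram sums: Σwᵢ·x·x = 189, Σwᵢ·x = 31, Σwᵢ·1 = 9.
Moment sums: Σwᵢ·x·z = 98, Σwᵢ·z = 7.
So AᵀWA·[p, q]ᵀ = AᵀWz: [[189, 31]; [31, 9]]·[p, q]ᵀ = [98, 7]ᵀ.
Determinant 189·9 − 31² = 740.
p = (98·9 − 31·7)/740 = 133/148; q = (189·7 − 31·98)/740 = -343/148.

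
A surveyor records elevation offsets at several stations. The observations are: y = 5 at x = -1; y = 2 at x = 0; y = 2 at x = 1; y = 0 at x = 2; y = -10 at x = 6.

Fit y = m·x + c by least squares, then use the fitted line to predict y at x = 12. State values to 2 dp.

ŷ = -22.07

The normal system MᵀM·[m, c]ᵀ = Mᵀy is [[42, 8]; [8, 5]]·[m, c]ᵀ = [-63, -1]ᵀ.
Determinant 42·5 − 8² = 146.
m = ((-63)·5 − 8·(-1))/146 = -307/146; c = (42·(-1) − 8·(-63))/146 = 231/73.
At x = 12: ŷ = (-307/146)·(12) + (231/73)·(1) = -1611/73.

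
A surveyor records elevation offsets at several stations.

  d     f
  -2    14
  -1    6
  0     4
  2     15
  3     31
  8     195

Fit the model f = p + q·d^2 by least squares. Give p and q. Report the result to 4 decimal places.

Normal-equation sums: Σ1 = 6, Σd^2 = 82, Σd^2·d^2 = 4210.
Moment sums: Σf = 265, Σd^2·f = 12881.
Normal equations: [[6, 82]; [82, 4210]]·[p, q]ᵀ = [265, 12881]ᵀ.
Determinant 6·4210 − 82² = 18536.
p = (265·4210 − 82·12881)/18536 = 7426/2317; q = (6·12881 − 82·265)/18536 = 13889/4634.

p = 3.2050, q = 2.9972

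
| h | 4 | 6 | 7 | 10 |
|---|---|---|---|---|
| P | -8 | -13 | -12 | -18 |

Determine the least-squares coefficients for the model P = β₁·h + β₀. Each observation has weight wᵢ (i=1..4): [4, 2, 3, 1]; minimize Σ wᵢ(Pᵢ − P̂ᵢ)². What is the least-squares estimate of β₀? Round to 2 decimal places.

Sums needed: Σwᵢ·h·h = 383, Σwᵢ·h = 59, Σwᵢ·1 = 10.
And Σwᵢ·h·P = -716, Σwᵢ·P = -112.
Normal equations: [[383, 59]; [59, 10]]·[β₁, β₀]ᵀ = [-716, -112]ᵀ.
Determinant 383·10 − 59² = 349.
β₁ = ((-716)·10 − 59·(-112))/349 = -552/349; β₀ = (383·(-112) − 59·(-716))/349 = -652/349.

β₀ = -1.87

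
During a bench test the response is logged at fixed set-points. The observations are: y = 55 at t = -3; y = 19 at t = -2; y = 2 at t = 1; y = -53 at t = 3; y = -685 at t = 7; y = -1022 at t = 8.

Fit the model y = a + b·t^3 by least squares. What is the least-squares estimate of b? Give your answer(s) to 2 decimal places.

b = -2.00

Setting ∂/∂a … = 0 gives: 6·a + 848·b = -1684;  848·a + 381316·b = -761285.
Eliminating b: 381316·(row 1) − 848·(row 2) gives 1568792·a = 381316·(-1684) − 848·(-761285) = 3433536, so a = 429192/196099.
Then b = ((-761285) − 848·(429192/196099))/381316 = -1569839/784396.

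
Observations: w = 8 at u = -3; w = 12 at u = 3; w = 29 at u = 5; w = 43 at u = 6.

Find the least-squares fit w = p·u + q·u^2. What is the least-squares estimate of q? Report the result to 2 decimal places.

AᵀA·[p, q]ᵀ = Aᵀw reads: 79·p + 341·q = 415;  341·p + 2083·q = 2453.
Δ = 79·2083 − 341² = 48276.
p = (415·2083 − 341·2453)/48276 = 259/447; q = (79·2453 − 341·415)/48276 = 484/447.

q = 1.08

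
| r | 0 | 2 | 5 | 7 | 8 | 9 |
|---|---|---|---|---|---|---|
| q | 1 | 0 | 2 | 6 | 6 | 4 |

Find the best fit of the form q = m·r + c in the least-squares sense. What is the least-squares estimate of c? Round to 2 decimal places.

Sums needed: Σr·r = 223, Σr = 31, Σ1 = 6.
For Aᵀq: Σr·q = 136, Σq = 19.
So AᵀA·[m, c]ᵀ = Aᵀq: [[223, 31]; [31, 6]]·[m, c]ᵀ = [136, 19]ᵀ.
Eliminating c: 6·(row 1) − 31·(row 2) gives 377·m = 6·136 − 31·19 = 227, so m = 227/377.
Then c = (19 − 31·(227/377))/6 = 21/377.

c = 0.06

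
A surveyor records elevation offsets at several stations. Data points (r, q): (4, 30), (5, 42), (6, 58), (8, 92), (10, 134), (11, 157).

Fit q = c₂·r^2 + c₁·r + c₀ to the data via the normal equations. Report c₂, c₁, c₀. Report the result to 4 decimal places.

c₂ = 0.8620, c₁ = 5.2769, c₀ = -5.2033

Sums needed: Σr^2·r^2 = 30914, Σr^2·r = 3248, Σr^2 = 362, Σr·r = 362, Σr = 44, Σ1 = 6.
Moment sums: Σr^2·q = 41903, Σr·q = 4481, Σq = 513.
Inverting the 3×3 Gram matrix, [c₂, c₁, c₀]ᵀ = [1043/1210, 1277/242, -3148/605]ᵀ.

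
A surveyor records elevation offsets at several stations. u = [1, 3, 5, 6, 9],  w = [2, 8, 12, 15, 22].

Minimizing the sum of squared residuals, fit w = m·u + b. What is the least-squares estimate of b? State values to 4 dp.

The normal system MᵀM·[m, b]ᵀ = Mᵀw is [[152, 24]; [24, 5]]·[m, b]ᵀ = [374, 59]ᵀ.
Determinant 152·5 − 24² = 184.
m = (374·5 − 24·59)/184 = 227/92; b = (152·59 − 24·374)/184 = -1/23.

b = -0.0435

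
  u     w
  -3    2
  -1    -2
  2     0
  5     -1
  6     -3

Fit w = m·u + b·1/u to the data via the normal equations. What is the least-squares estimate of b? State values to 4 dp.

Setting ∂/∂m … = 0 gives: 75·m + 5·b = -27;  5·m + (643/450)·b = 19/30.
(Σu·u = 75, Σu·1/u = 5, Σ1/u·1/u = 643/450, Σu·w = -27, Σ1/u·w = 19/30.)
Eliminating b: (643/450)·(row 1) − 5·(row 2) gives (493/6)·m = (643/450)·(-27) − 5·(19/30) = -3131/75, so m = -6262/12325.
Then b = ((19/30) − 5·(-6262/12325))/(643/450) = 1095/493.

b = 2.2211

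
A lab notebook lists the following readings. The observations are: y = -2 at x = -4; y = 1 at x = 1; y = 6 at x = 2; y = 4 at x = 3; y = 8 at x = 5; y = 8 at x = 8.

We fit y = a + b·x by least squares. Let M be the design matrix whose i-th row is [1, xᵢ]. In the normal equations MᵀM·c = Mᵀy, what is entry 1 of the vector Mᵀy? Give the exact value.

Entry 1 ↔ basis 1, so (Mᵀy)_{1} = Σᵢ yᵢ = (1)·(-2) + (1)·(1) + (1)·(6) + (1)·(4) + (1)·(8) + (1)·(8) = 25.

25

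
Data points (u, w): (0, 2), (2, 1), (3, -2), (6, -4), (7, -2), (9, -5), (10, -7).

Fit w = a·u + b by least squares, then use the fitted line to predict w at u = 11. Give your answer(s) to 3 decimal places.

The normal system MᵀM·[a, b]ᵀ = Mᵀw is [[279, 37]; [37, 7]]·[a, b]ᵀ = [-157, -17]ᵀ.
Determinant 279·7 − 37² = 584.
a = ((-157)·7 − 37·(-17))/584 = -235/292; b = (279·(-17) − 37·(-157))/584 = 533/292.
At u = 11: ŵ = (-235/292)·(11) + (533/292)·(1) = -513/73.

ŵ = -7.027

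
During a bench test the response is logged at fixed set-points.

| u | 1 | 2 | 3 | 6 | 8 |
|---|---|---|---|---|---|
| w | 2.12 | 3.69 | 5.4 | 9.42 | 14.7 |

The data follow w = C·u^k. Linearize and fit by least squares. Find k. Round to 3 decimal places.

k = 0.905

Linearized form: ln w = k·ln u + ln C. From the 5 transformed points,
XᵀX = [[9.2219, 5.6630]; [5.6630, 5]], rhs = [12.3655, 8.6741]ᵀ  (here Σln u = 5.6630, Σ(ln u)² = 9.2219, Σln w = 8.6741, Σln u·ln w = 12.3655).
Δ = 9.2219·5 − (5.6630)² = 14.0403; k = (12.3655·5 − 5.6630·8.6741)/14.0403 = 0.90500, ln C = (9.2219·8.6741 − 5.6630·12.3655)/14.0403 = 0.70983.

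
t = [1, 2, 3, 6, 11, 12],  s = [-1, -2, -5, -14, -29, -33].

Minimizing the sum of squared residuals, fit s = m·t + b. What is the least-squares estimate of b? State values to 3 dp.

With design matrix X, XᵀX = [[315, 35]; [35, 6]] and Xᵀs = [-819, -84]ᵀ.
det = 315·6 − 35² = 665.
m = ((-819)·6 − 35·(-84))/665 = -282/95; b = (315·(-84) − 35·(-819))/665 = 63/19.

b = 3.316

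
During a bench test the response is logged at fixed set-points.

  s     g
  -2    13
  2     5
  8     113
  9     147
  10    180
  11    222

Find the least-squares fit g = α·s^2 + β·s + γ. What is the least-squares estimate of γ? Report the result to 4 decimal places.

MᵀM·[α, β, γ]ᵀ = Mᵀg reads: 35330·α + 3572·β + 374·γ = 64073;  3572·α + 374·β + 38·γ = 6453;  374·α + 38·β + 6·γ = 680.
Inverting the 3×3 Gram matrix, [α, β, γ]ᵀ = [92627/46290, -454027/231450, 39626/38575]ᵀ.

γ = 1.0272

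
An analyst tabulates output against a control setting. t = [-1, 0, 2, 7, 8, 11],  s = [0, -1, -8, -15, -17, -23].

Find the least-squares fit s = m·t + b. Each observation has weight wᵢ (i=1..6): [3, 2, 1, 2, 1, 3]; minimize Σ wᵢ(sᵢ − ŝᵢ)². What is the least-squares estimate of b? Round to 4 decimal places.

b = -1.8737

Forming AᵀWA = [[532, 54]; [54, 12]] and AᵀWs = [-1121, -126]ᵀ gives AᵀWA·[m, b]ᵀ = AᵀWs.
Determinant 532·12 − 54² = 3468.
m = ((-1121)·12 − 54·(-126))/3468 = -554/289; b = (532·(-126) − 54·(-1121))/3468 = -1083/578.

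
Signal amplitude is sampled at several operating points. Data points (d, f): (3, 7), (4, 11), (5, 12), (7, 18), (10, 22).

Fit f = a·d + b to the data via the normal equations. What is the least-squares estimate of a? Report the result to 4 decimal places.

Setting ∂/∂a … = 0 gives: 199·a + 29·b = 471;  29·a + 5·b = 70.
Δ = 199·5 − 29² = 154.
a = (471·5 − 29·70)/154 = 325/154; b = (199·70 − 29·471)/154 = 271/154.

a = 2.1104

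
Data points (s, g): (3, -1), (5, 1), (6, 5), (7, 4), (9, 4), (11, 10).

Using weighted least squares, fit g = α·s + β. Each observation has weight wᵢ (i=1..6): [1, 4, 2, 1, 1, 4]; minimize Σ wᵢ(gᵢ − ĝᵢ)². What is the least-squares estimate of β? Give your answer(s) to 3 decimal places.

β = -5.115

Setting ∂/∂α … = 0 gives: 795·α + 95·β = 581;  95·α + 13·β = 61.
(Σwᵢ·s·s = 795, Σwᵢ·s = 95, Σwᵢ·1 = 13, Σwᵢ·s·g = 581, Σwᵢ·g = 61.)
Eliminating β: 13·(row 1) − 95·(row 2) gives 1310·α = 13·581 − 95·61 = 1758, so α = 879/655.
Then β = (61 − 95·(879/655))/13 = -670/131.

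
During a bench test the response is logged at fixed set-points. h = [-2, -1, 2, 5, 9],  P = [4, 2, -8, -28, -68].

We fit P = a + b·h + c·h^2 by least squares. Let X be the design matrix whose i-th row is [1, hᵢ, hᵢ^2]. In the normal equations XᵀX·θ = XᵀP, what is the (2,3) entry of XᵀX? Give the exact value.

853

Row 2 ↔ basis h, column 3 ↔ basis h^2, so (XᵀX)_{2,3} = Σᵢ (h)·(h^2) = (-2)·(4) + (-1)·(1) + (2)·(4) + (5)·(25) + (9)·(81) = 853.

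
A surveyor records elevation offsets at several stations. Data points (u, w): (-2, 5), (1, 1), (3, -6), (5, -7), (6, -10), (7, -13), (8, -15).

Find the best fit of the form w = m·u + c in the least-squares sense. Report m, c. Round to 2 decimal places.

The normal equations are: 188·m + 28·c = -333;  28·m + 7·c = -45.
det = 188·7 − 28² = 532.
m = ((-333)·7 − 28·(-45))/532 = -153/76; c = (188·(-45) − 28·(-333))/532 = 216/133.

m = -2.01, c = 1.62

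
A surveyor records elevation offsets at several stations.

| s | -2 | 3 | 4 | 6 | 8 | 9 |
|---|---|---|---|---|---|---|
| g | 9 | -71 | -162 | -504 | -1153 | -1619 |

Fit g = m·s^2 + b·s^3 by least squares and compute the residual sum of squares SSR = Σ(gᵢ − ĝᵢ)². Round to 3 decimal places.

SSR = 7.186

The normal equations are: 12306·m + 100828·b = -226270;  100828·m + 845130·b = -1891808.
(Σs^2·s^2 = 12306, Σs^2·s^3 = 100828, Σs^3·s^3 = 845130, Σs^2·g = -226270, Σs^3·g = -1891808.)
Eliminating b: 845130·(row 1) − 100828·(row 2) gives 233884196·m = 845130·(-226270) − 100828·(-1891808) = -480348076, so m = -9237463/4497773.
Then b = ((-1891808) − 100828·(-9237463/4497773))/845130 = -16651346/8353007.
Residuals: 74112141/58471049, 76443086/58471049, -91114626/58471049, 30559140/58471049, -53126217/58471049, 34238846/58471049; SSR = 420149542/58471049.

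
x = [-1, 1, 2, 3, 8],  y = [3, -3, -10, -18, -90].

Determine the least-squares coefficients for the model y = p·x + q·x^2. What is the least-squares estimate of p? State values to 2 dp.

p = -2.94

Setting ∂/∂p … = 0 gives: 79·p + 547·q = -800;  547·p + 4195·q = -5962.
Δ = 79·4195 − 547² = 32196.
p = ((-800)·4195 − 547·(-5962))/32196 = -47393/16098; q = (79·(-5962) − 547·(-800))/32196 = -16699/16098.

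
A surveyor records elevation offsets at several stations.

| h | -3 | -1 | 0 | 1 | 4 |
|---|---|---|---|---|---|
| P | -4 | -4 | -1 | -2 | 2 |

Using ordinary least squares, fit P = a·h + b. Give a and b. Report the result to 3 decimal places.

Entries of XᵀX: Σh·h = 27, Σh = 1, Σ1 = 5.
And Σh·P = 22, ΣP = -9.
Normal equations: [[27, 1]; [1, 5]]·[a, b]ᵀ = [22, -9]ᵀ.
det = 27·5 − 1² = 134.
a = (22·5 − 1·(-9))/134 = 119/134; b = (27·(-9) − 1·22)/134 = -265/134.

a = 0.888, b = -1.978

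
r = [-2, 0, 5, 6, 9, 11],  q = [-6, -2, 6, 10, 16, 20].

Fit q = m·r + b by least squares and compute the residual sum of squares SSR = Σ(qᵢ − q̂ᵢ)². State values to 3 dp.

SSR = 3.332

Sums needed: Σr·r = 267, Σr = 29, Σ1 = 6.
Right-hand side: Σr·q = 466, Σq = 44.
AᵀA·[m, b]ᵀ = Aᵀq becomes [[267, 29]; [29, 6]]·[m, b]ᵀ = [466, 44]ᵀ.
Eliminating b: 6·(row 1) − 29·(row 2) gives 761·m = 6·466 − 29·44 = 1520, so m = 1520/761.
Then b = (44 − 29·(1520/761))/6 = -1766/761.
Residuals: 240/761, 244/761, -1268/761, 256/761, 262/761, 266/761; SSR = 2536/761.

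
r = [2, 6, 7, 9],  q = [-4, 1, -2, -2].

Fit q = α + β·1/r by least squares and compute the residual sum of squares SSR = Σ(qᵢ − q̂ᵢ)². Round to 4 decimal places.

Forming XᵀX = [[4, 58/63]; [58/63, 2465/7938]] and Xᵀq = [-7, -295/126]ᵀ gives XᵀX·[α, β]ᵀ = Xᵀq.
Eliminating β: (2465/7938)·(row 1) − (58/63)·(row 2) gives (58/147)·α = (2465/7938)·(-7) − (58/63)·(-295/126) = -145/7938, so α = -5/108.
Then β = ((-295/126) − (58/63)·(-5/108))/(2465/7938) = -644/87.
Residuals: -791/3132, 7141/3132, -2807/3132, -1181/1044; SSR = 23005/3132.

SSR = 7.3451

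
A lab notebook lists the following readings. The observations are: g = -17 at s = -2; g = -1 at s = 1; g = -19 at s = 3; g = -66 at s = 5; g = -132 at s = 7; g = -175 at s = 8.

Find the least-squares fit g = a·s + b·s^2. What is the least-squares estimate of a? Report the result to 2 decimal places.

a = 2.29

Setting ∂/∂a … = 0 gives: 152·a + 1000·b = -2678;  1000·a + 7220·b = -19558.
(Σs·s = 152, Σs·s^2 = 1000, Σs^2·s^2 = 7220, Σs·g = -2678, Σs^2·g = -19558.)
Δ = 152·7220 − 1000² = 97440.
a = ((-2678)·7220 − 1000·(-19558))/97440 = 1857/812; b = (152·(-19558) − 1000·(-2678))/97440 = -3071/1015.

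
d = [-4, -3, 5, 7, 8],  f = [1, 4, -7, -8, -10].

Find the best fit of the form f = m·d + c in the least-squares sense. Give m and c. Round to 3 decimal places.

MᵀM·[m, c]ᵀ = Mᵀf reads: 163·m + 13·c = -187;  13·m + 5·c = -20.
Eliminating c: 5·(row 1) − 13·(row 2) gives 646·m = 5·(-187) − 13·(-20) = -675, so m = -675/646.
Then c = ((-20) − 13·(-675/646))/5 = -829/646.

m = -1.045, c = -1.283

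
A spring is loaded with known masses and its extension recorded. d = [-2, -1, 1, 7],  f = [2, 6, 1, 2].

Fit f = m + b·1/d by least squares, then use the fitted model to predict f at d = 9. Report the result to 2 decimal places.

Entries of MᵀM: Σ1 = 4, Σ1/d = -5/14, Σ1/d·1/d = 445/196.
And Σf = 11, Σ1/d·f = -40/7.
MᵀM·[m, b]ᵀ = Mᵀf becomes [[4, -5/14]; [-5/14, 445/196]]·[m, b]ᵀ = [11, -40/7]ᵀ.
det = 4·(445/196) − (-5/14)² = 1755/196.
m = (11·(445/196) − (-5/14)·(-40/7))/(1755/196) = 899/351; b = (4·(-40/7) − (-5/14)·11)/(1755/196) = -742/351.
At d = 9: f̂ = (899/351)·(1) + (-742/351)·(1/9) = 7349/3159.

f̂ = 2.33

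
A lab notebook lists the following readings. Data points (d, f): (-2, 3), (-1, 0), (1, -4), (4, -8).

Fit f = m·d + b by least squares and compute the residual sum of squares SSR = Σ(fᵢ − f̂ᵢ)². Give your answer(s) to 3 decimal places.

Normal-equation sums: Σd·d = 22, Σd = 2, Σ1 = 4.
And Σd·f = -42, Σf = -9.
So AᵀA·[m, b]ᵀ = Aᵀf: [[22, 2]; [2, 4]]·[m, b]ᵀ = [-42, -9]ᵀ.
Eliminating b: 4·(row 1) − 2·(row 2) gives 84·m = 4·(-42) − 2·(-9) = -150, so m = -25/14.
Then b = ((-9) − 2·(-25/14))/4 = -19/14.
Residuals: 11/14, -3/7, -6/7, 1/2; SSR = 25/14.

SSR = 1.786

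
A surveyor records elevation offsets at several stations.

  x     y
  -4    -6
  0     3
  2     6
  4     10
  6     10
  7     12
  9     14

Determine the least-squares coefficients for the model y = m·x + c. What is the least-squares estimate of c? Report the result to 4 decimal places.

Sums needed: Σx·x = 202, Σx = 24, Σ1 = 7.
Right-hand side: Σx·y = 346, Σy = 49.
Normal equations: [[202, 24]; [24, 7]]·[m, c]ᵀ = [346, 49]ᵀ.
det = 202·7 − 24² = 838.
m = (346·7 − 24·49)/838 = 623/419; c = (202·49 − 24·346)/838 = 797/419.

c = 1.9021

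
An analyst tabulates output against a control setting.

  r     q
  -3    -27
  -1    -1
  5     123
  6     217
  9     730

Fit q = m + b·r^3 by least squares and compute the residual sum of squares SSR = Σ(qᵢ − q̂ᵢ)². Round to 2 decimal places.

SSR = 4.72

From the data, Σ1 = 5, Σr^3 = 1042, Σr^3·r^3 = 594452.
For Xᵀq: Σq = 1042, Σr^3·q = 595147.
Eliminating b: 594452·(row 1) − 1042·(row 2) gives 1886496·m = 594452·1042 − 1042·595147 = -724190, so m = -362095/943248.
Then b = (595147 − 1042·(-362095/943248))/594452 = 1889971/1886496.
Residuals: 818015/1886496, 242555/628832, -1161059/628832, 930043/943248, 77411/1886496; SSR = 8903851/1886496.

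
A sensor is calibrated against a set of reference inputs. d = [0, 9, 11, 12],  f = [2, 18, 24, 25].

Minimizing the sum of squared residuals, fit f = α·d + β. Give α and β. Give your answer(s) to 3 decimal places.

Normal-equation sums: Σd·d = 346, Σd = 32, Σ1 = 4.
Moment sums: Σd·f = 726, Σf = 69.
Normal equations: [[346, 32]; [32, 4]]·[α, β]ᵀ = [726, 69]ᵀ.
Δ = 346·4 − 32² = 360.
α = (726·4 − 32·69)/360 = 29/15; β = (346·69 − 32·726)/360 = 107/60.

α = 1.933, β = 1.783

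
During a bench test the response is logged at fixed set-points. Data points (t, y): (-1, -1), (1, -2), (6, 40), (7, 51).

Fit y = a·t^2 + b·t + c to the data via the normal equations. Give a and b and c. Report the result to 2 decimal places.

a = 1.07, b = 0.33, c = -2.32

Forming AᵀA = [[3699, 559, 87]; [559, 87, 13]; [87, 13, 4]] and Aᵀy = [3936, 596, 88]ᵀ gives AᵀA·[a, b, c]ᵀ = Aᵀy.
Inverting the 3×3 Gram matrix, [a, b, c]ᵀ = [4847/4538, 1515/4538, -5255/2269]ᵀ.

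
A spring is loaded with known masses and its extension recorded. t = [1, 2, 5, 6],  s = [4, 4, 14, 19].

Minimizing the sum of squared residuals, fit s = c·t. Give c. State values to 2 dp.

c = 2.97

Entries of XᵀX: Σt·t = 66.
For Xᵀs: Σt·s = 196.
So XᵀX·[c]ᵀ = Xᵀs: [[66]]·[c]ᵀ = [196]ᵀ.
Hence c = 196 / 66 ≈ 2.9697.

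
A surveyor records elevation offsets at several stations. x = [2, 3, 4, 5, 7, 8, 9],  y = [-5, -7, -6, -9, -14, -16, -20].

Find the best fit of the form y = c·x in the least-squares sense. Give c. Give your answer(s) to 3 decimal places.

Normal-equation sums: Σx·x = 248.
For Aᵀy: Σx·y = -506.
Hence c = -506 / 248 ≈ -2.04032.

c = -2.040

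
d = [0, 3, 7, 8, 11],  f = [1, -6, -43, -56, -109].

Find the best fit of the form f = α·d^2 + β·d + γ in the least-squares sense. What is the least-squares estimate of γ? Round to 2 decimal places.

Normal-equation sums: Σd^2·d^2 = 21219, Σd^2·d = 2213, Σd^2 = 243, Σd·d = 243, Σd = 29, Σ1 = 5.
And Σd^2·f = -18934, Σd·f = -1966, Σf = -213.
AᵀA·[α, β, γ]ᵀ = Aᵀf becomes [[21219, 2213, 243]; [2213, 243, 29]; [243, 29, 5]]·[α, β, γ]ᵀ = [-18934, -1966, -213]ᵀ.
Row-reducing yields α = -17137/18136, β = 6967/18136, γ = 2482/2267.

γ = 1.09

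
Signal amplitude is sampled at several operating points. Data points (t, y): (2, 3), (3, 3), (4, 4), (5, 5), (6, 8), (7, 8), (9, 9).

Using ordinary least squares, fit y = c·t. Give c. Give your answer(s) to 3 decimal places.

c = 1.095

Forming XᵀX = [[220]] and Xᵀy = [241]ᵀ gives XᵀX·[c]ᵀ = Xᵀy.
c = 241/220 = 1.09545.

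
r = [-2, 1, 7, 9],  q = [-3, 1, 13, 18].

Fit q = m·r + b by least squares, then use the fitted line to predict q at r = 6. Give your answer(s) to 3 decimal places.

q̂ = 11.571

From the data, Σr·r = 135, Σr = 15, Σ1 = 4.
Right-hand side: Σr·q = 260, Σq = 29.
det = 135·4 − 15² = 315.
m = (260·4 − 15·29)/315 = 121/63; b = (135·29 − 15·260)/315 = 1/21.
At r = 6: q̂ = (121/63)·(6) + (1/21)·(1) = 81/7.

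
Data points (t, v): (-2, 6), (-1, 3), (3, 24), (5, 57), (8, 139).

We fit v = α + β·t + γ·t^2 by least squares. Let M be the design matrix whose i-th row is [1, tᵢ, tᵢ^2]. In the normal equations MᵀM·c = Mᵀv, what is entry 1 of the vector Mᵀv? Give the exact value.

Entry 1 ↔ basis 1, so (Mᵀv)_{1} = Σᵢ vᵢ = (1)·(6) + (1)·(3) + (1)·(24) + (1)·(57) + (1)·(139) = 229.

229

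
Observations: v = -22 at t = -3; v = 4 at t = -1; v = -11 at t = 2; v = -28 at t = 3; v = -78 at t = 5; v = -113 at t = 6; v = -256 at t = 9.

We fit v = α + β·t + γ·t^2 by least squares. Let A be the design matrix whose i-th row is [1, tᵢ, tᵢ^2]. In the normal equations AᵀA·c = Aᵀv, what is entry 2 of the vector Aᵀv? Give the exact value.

Entry 2 ↔ basis t, so (Aᵀv)_{2} = Σᵢ (t)·vᵢ = (-3)·(-22) + (-1)·(4) + (2)·(-11) + (3)·(-28) + (5)·(-78) + (6)·(-113) + (9)·(-256) = -3416.

-3416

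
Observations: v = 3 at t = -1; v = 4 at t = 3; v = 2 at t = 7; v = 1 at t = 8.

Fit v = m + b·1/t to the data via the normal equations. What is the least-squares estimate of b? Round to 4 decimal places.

b = -0.2338

Setting ∂/∂m … = 0 gives: 4·m + (-67/168)·b = 10;  (-67/168)·m + (32377/28224)·b = -211/168.
(Σ1 = 4, Σ1/t = -67/168, Σ1/t·1/t = 32377/28224, Σv = 10, Σ1/t·v = -211/168.)
Eliminating b: (32377/28224)·(row 1) − (-67/168)·(row 2) gives (13891/3136)·m = (32377/28224)·10 − (-67/168)·(-211/168) = 103211/9408, so m = 3559/1437.
Then b = ((-211/168) − (-67/168)·(3559/1437))/(32377/28224) = -112/479.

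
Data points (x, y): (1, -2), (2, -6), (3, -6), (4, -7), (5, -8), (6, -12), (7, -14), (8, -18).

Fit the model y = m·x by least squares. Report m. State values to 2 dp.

Entries of AᵀA: Σx·x = 204.
For Aᵀy: Σx·y = -414.
Hence m = -414 / 204 ≈ -2.02941.

m = -2.03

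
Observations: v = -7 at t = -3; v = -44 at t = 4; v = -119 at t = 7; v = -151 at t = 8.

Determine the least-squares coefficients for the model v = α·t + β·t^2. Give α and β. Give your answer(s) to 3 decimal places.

Sums needed: Σt·t = 138, Σt·t^2 = 892, Σt^2·t^2 = 6834.
Moment sums: Σt·v = -2196, Σt^2·v = -16262.
det = 138·6834 − 892² = 147428.
α = ((-2196)·6834 − 892·(-16262))/147428 = -125440/36857; β = (138·(-16262) − 892·(-2196))/147428 = -71331/36857.

α = -3.403, β = -1.935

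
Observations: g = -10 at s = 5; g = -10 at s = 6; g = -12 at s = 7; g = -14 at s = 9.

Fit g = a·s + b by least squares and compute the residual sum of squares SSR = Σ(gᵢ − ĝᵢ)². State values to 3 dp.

SSR = 0.686

The normal equations are: 191·a + 27·b = -320;  27·a + 4·b = -46.
Δ = 191·4 − 27² = 35.
a = ((-320)·4 − 27·(-46))/35 = -38/35; b = (191·(-46) − 27·(-320))/35 = -146/35.
Residuals: -2/5, 24/35, -8/35, -2/35; SSR = 24/35.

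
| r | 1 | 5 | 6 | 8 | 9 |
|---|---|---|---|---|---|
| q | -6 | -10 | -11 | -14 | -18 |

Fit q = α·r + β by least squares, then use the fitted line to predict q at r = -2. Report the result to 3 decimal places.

Normal-equation sums: Σr·r = 207, Σr = 29, Σ1 = 5.
And Σr·q = -396, Σq = -59.
So AᵀA·[α, β]ᵀ = Aᵀq: [[207, 29]; [29, 5]]·[α, β]ᵀ = [-396, -59]ᵀ.
Eliminating β: 5·(row 1) − 29·(row 2) gives 194·α = 5·(-396) − 29·(-59) = -269, so α = -269/194.
Then β = ((-59) − 29·(-269/194))/5 = -729/194.
At r = -2: q̂ = (-269/194)·(-2) + (-729/194)·(1) = -191/194.

q̂ = -0.985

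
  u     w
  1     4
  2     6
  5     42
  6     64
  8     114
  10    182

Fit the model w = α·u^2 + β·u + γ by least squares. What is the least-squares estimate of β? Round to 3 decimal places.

From the data, Σu^2·u^2 = 16034, Σu^2·u = 1862, Σu^2 = 230, Σu·u = 230, Σu = 32, Σ1 = 6.
For Mᵀw: Σu^2·w = 28878, Σu·w = 3342, Σw = 412.
So MᵀM·[α, β, γ]ᵀ = Mᵀw: [[16034, 1862, 230]; [1862, 230, 32]; [230, 32, 6]]·[α, β, γ]ᵀ = [28878, 3342, 412]ᵀ.
Solving the 3×3 system (Gaussian elimination) gives α = 12278/6145, β = -12921/6145, γ = 20212/6145.

β = -2.103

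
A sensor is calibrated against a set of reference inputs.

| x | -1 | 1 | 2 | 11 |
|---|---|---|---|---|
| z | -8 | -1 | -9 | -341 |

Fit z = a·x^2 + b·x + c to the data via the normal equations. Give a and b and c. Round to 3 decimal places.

Compute the Gram sums: Σx^2·x^2 = 14659, Σx^2·x = 1339, Σx^2 = 127, Σx·x = 127, Σx = 13, Σ1 = 4.
Right-hand side: Σx^2·z = -41306, Σx·z = -3762, Σz = -359.
Inverting the 3×3 Gram matrix, [a, b, c]ᵀ = [-87221/28452, 27329/9484, -25379/14226]ᵀ.

a = -3.066, b = 2.882, c = -1.784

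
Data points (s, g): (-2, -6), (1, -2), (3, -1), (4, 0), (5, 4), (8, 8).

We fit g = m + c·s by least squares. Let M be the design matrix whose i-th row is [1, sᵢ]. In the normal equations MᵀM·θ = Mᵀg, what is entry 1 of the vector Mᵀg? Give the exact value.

3

Entry 1 ↔ basis 1, so (Mᵀg)_{1} = Σᵢ gᵢ = (1)·(-6) + (1)·(-2) + (1)·(-1) + (1)·(0) + (1)·(4) + (1)·(8) = 3.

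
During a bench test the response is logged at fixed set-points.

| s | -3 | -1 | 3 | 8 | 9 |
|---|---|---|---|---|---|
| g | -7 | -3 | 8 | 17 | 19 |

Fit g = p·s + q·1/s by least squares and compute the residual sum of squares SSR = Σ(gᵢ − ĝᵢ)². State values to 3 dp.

SSR = 1.736

The normal equations are: 164·p + 5·q = 355;  5·p + (6481/5184)·q = 881/72.
Eliminating q: (6481/5184)·(row 1) − 5·(row 2) gives (233321/1296)·p = (6481/5184)·355 − 5·(881/72) = 1983595/5184, so p = 1983595/933284.
Then q = ((881/72) − 5·(1983595/933284))/(6481/5184) = 300312/233321.
Residuals: -181787/933284, 384991/933284, 1115071/933284, -38272/233321, -253431/933284; SSR = 1620419/933284.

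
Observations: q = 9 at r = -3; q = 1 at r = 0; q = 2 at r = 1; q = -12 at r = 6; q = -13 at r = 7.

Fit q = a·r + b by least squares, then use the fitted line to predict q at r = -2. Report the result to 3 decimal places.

q̂ = 6.856

Setting ∂/∂a … = 0 gives: 95·a + 11·b = -188;  11·a + 5·b = -13.
(Σr·r = 95, Σr = 11, Σ1 = 5, Σr·q = -188, Σq = -13.)
Determinant 95·5 − 11² = 354.
a = ((-188)·5 − 11·(-13))/354 = -797/354; b = (95·(-13) − 11·(-188))/354 = 833/354.
At r = -2: q̂ = (-797/354)·(-2) + (833/354)·(1) = 809/118.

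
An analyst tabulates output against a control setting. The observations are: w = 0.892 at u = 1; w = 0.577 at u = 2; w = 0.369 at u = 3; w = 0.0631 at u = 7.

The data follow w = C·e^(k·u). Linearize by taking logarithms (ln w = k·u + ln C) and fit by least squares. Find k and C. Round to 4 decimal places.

Taking logs, ln w = k·u + ln C, so regress ln w on u.
XᵀX = [[63.0000, 13.0000]; [13.0000, 4]], rhs = [-23.5462, -4.4242]ᵀ  (here Σu = 13.0000, Σ(u)² = 63.0000, Σln w = -4.4242, Σu·ln w = -23.5462).
Δ = 63.0000·4 − (13.0000)² = 83.0000; k = (-23.5462·4 − 13.0000·-4.4242)/83.0000 = -0.44181, ln C = (63.0000·-4.4242 − 13.0000·-23.5462)/83.0000 = 0.32984, so C = exp(0.32984) = 1.39075.

k = -0.4418, C = 1.3907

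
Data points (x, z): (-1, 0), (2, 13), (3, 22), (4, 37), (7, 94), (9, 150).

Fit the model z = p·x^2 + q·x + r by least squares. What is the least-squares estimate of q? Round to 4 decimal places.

q = 2.5496

Sums needed: Σx^2·x^2 = 9316, Σx^2·x = 1170, Σx^2 = 160, Σx·x = 160, Σx = 24, Σ1 = 6.
And Σx^2·z = 17598, Σx·z = 2248, Σz = 316.
Normal equations: [[9316, 1170, 160]; [1170, 160, 24]; [160, 24, 6]]·[p, q, r]ᵀ = [17598, 2248, 316]ᵀ.
Row-reducing yields p = 49084/31693, q = 80803/31693, r = 37046/31693.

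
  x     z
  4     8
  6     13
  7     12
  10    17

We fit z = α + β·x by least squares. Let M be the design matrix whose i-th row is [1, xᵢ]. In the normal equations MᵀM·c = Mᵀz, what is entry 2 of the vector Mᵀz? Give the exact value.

Entry 2 ↔ basis x, so (Mᵀz)_{2} = Σᵢ (x)·zᵢ = (4)·(8) + (6)·(13) + (7)·(12) + (10)·(17) = 364.

364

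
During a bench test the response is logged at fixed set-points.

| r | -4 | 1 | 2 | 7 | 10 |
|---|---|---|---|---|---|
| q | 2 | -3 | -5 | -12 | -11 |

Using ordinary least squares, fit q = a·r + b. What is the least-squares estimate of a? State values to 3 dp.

a = -1.029

Compute the Gram sums: Σr·r = 170, Σr = 16, Σ1 = 5.
And Σr·q = -215, Σq = -29.
Normal equations: [[170, 16]; [16, 5]]·[a, b]ᵀ = [-215, -29]ᵀ.
det = 170·5 − 16² = 594.
a = ((-215)·5 − 16·(-29))/594 = -611/594; b = (170·(-29) − 16·(-215))/594 = -745/297.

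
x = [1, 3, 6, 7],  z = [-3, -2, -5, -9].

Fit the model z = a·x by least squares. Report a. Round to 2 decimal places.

From the data, Σx·x = 95.
Right-hand side: Σx·z = -102.
Normal equations: [[95]]·[a]ᵀ = [-102]ᵀ.
a = (-102)/95 = -1.07368.

a = -1.07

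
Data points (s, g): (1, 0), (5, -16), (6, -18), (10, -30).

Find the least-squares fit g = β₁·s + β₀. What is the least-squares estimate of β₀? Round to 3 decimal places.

β₀ = 2.244

Forming XᵀX = [[162, 22]; [22, 4]] and Xᵀg = [-488, -64]ᵀ gives XᵀX·[β₁, β₀]ᵀ = Xᵀg.
Eliminating β₀: 4·(row 1) − 22·(row 2) gives 164·β₁ = 4·(-488) − 22·(-64) = -544, so β₁ = -136/41.
Then β₀ = ((-64) − 22·(-136/41))/4 = 92/41.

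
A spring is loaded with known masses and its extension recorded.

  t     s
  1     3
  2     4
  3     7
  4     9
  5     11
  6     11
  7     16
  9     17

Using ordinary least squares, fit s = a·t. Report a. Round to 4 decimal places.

Compute the Gram sums: Σt·t = 221.
For Aᵀs: Σt·s = 454.
a = 454/221 = 2.0543.

a = 2.0543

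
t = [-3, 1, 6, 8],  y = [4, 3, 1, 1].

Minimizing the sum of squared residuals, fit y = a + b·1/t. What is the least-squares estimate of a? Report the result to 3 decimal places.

Setting ∂/∂a … = 0 gives: 4·a + (23/24)·b = 9;  (23/24)·a + (665/576)·b = 47/24.
Determinant 4·(665/576) − (23/24)² = 2131/576.
a = (9·(665/576) − (23/24)·(47/24))/(2131/576) = 4904/2131; b = (4·(47/24) − (23/24)·9)/(2131/576) = -456/2131.

a = 2.301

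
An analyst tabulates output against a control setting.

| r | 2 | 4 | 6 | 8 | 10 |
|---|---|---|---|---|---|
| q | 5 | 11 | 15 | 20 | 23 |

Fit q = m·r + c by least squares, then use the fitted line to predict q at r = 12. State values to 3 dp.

Entries of AᵀA: Σr·r = 220, Σr = 30, Σ1 = 5.
And Σr·q = 534, Σq = 74.
AᵀA·[m, c]ᵀ = Aᵀq becomes [[220, 30]; [30, 5]]·[m, c]ᵀ = [534, 74]ᵀ.
Eliminating c: 5·(row 1) − 30·(row 2) gives 200·m = 5·534 − 30·74 = 450, so m = 9/4.
Then c = (74 − 30·(9/4))/5 = 13/10.
At r = 12: q̂ = (9/4)·(12) + (13/10)·(1) = 283/10.

q̂ = 28.300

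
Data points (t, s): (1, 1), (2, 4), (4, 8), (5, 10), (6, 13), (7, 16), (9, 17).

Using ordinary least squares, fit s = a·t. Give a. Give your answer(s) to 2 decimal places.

a = 2.05

With design matrix X, XᵀX = [[212]] and Xᵀs = [434]ᵀ.
Hence a = 434 / 212 ≈ 2.04717.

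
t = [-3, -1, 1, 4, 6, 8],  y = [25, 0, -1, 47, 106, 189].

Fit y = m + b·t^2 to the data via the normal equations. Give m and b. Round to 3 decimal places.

m = -2.587, b = 3.004

Sums needed: Σ1 = 6, Σt^2 = 127, Σt^2·t^2 = 5731.
Moment sums: Σy = 366, Σt^2·y = 16888.
AᵀA·[m, b]ᵀ = Aᵀy becomes [[6, 127]; [127, 5731]]·[m, b]ᵀ = [366, 16888]ᵀ.
Δ = 6·5731 − 127² = 18257.
m = (366·5731 − 127·16888)/18257 = -47230/18257; b = (6·16888 − 127·366)/18257 = 54846/18257.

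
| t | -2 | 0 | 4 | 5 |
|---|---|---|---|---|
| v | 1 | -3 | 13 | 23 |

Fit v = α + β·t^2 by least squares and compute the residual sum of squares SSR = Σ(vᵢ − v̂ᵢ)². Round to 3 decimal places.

SSR = 0.266

Normal-equation sums: Σ1 = 4, Σt^2 = 45, Σt^2·t^2 = 897.
Right-hand side: Σv = 34, Σt^2·v = 787.
So XᵀX·[α, β]ᵀ = Xᵀv: [[4, 45]; [45, 897]]·[α, β]ᵀ = [34, 787]ᵀ.
det = 4·897 − 45² = 1563.
α = (34·897 − 45·787)/1563 = -1639/521; β = (4·787 − 45·34)/1563 = 1618/1563.
Residuals: 8/1563, 76/521, -652/1563, 416/1563; SSR = 416/1563.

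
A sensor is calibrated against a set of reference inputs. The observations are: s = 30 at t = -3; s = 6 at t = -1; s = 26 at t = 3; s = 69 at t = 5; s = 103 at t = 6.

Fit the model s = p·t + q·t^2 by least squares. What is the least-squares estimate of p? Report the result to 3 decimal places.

From the data, Σt·t = 80, Σt·t^2 = 340, Σt^2·t^2 = 2084.
And Σt·s = 945, Σt^2·s = 5943.
So MᵀM·[p, q]ᵀ = Mᵀs: [[80, 340]; [340, 2084]]·[p, q]ᵀ = [945, 5943]ᵀ.
Δ = 80·2084 − 340² = 51120.
p = (945·2084 − 340·5943)/51120 = -427/426; q = (80·5943 − 340·945)/51120 = 2569/852.

p = -1.002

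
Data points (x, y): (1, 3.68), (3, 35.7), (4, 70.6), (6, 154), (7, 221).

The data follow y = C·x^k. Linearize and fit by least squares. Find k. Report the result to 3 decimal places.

k = 2.101

Let Y = ln y. Fitting Y = k·ln x + ln C by least squares:
Σln x = 6.2226, Σ(ln x)² = 10.1257, Σln y = 19.5702, Σln x·ln y = 29.3585.
Normal system: [[10.1257, 6.2226]; [6.2226, 5]]·[k, ln C]ᵀ = [29.3585, 19.5702]ᵀ.
Δ = 10.1257·5 − (6.2226)² = 11.9082; k = (29.3585·5 − 6.2226·19.5702)/11.9082 = 2.10071, ln C = (10.1257·19.5702 − 6.2226·29.3585)/11.9082 = 1.29968.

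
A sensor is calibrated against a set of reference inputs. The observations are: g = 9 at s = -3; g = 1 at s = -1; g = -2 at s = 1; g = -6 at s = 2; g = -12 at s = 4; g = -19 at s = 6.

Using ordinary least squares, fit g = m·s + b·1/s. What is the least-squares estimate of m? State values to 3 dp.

The normal equations are: 67·m + 6·b = -204;  6·m + (353/144)·b = -91/6.
Determinant 67·(353/144) − 6² = 18467/144.
m = ((-204)·(353/144) − 6·(-91/6))/(18467/144) = -58908/18467; b = (67·(-91/6) − 6·(-204))/(18467/144) = 29928/18467.

m = -3.190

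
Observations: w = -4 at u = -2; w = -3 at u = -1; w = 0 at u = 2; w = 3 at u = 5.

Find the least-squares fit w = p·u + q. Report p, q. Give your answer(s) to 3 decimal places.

Compute the Gram sums: Σu·u = 34, Σu = 4, Σ1 = 4.
For Aᵀw: Σu·w = 26, Σw = -4.
So AᵀA·[p, q]ᵀ = Aᵀw: [[34, 4]; [4, 4]]·[p, q]ᵀ = [26, -4]ᵀ.
det = 34·4 − 4² = 120.
p = (26·4 − 4·(-4))/120 = 1; q = (34·(-4) − 4·26)/120 = -2.

p = 1.000, q = -2.000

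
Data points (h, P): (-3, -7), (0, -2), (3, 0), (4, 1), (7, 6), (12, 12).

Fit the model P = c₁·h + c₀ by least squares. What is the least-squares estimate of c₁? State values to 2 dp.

From the data, Σh·h = 227, Σh = 23, Σ1 = 6.
Moment sums: Σh·P = 211, ΣP = 10.
det = 227·6 − 23² = 833.
c₁ = (211·6 − 23·10)/833 = 148/119; c₀ = (227·10 − 23·211)/833 = -369/119.

c₁ = 1.24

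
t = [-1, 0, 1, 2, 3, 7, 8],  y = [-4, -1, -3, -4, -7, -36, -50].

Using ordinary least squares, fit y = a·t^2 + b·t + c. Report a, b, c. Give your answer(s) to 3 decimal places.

With design matrix A, AᵀA = [[6596, 890, 128]; [890, 128, 20]; [128, 20, 7]] and Aᵀy = [-5050, -680, -105]ᵀ.
Solving the 3×3 system (Gaussian elimination) gives a = -39470/46641, b = 41915/46641, c = -32545/15547.

a = -0.846, b = 0.899, c = -2.093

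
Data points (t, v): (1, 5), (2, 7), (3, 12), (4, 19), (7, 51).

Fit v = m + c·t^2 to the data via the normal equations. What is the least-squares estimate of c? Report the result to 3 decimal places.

With design matrix M, MᵀM = [[5, 79]; [79, 2755]] and Mᵀv = [94, 2944]ᵀ.
Δ = 5·2755 − 79² = 7534.
m = (94·2755 − 79·2944)/7534 = 13197/3767; c = (5·2944 − 79·94)/7534 = 3647/3767.

c = 0.968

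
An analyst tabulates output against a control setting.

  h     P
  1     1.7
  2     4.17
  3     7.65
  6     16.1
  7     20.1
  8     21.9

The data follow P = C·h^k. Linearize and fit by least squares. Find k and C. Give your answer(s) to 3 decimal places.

k = 1.237, C = 1.777

Linearized form: ln P = k·ln h + ln C. From the 6 transformed points,
AᵀA = [[13.0084, 7.6089]; [7.6089, 6]], rhs = [20.4614, 12.8593]ᵀ  (here Σln h = 7.6089, Σ(ln h)² = 13.0084, Σln P = 12.8593, Σln h·ln P = 20.4614).
Δ = 13.0084·6 − (7.6089)² = 20.1558; k = (20.4614·6 − 7.6089·12.8593)/20.1558 = 1.23656, ln C = (13.0084·12.8593 − 7.6089·20.4614)/20.1558 = 0.57508, so C = exp(0.57508) = 1.77727.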